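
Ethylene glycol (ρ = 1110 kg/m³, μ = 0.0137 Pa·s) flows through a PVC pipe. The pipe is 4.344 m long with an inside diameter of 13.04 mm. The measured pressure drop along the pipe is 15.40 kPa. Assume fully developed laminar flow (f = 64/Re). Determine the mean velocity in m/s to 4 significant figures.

For laminar flow, f = 64/Re with Re = ρVD/μ, so Darcy-Weisbach reduces to ΔP = 32μLV/D². Solving for V: V = ΔP·D²/(32μL) = 1.54e+04·(0.01304)²/(32·0.0137·4.344) = 1.375 m/s.
Check: Re = ρVD/μ = 1110·1.375·0.01304/0.0137 = 1453 < 2300, so the laminar assumption holds.

V ≈ 1.375 m/s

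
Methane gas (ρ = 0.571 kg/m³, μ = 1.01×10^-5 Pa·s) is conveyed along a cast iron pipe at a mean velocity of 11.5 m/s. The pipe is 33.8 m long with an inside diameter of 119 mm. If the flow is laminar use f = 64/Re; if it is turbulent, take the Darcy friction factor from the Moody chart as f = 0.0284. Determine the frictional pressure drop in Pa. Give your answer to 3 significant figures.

Reynolds number Re = ρVD/μ = 0.571 · 11.5 · 0.119 / 1.01e-05 = 7.737e+04.
Re > 4000 → turbulent; use the Moody-chart value f = 0.0284.
Darcy-Weisbach: ΔP = f(L/D)(ρV²/2) = 0.0284·(33.8/0.119)·(0.571·11.5²/2) = 0.0284·284·37.76 = 304.6 Pa.

ΔP ≈ 305 Pa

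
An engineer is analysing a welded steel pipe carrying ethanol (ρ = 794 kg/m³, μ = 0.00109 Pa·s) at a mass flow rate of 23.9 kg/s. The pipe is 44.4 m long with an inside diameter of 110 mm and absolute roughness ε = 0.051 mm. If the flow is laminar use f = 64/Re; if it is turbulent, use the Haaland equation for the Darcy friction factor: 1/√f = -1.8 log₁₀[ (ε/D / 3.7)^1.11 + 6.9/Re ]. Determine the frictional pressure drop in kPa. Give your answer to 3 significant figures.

ΔP ≈ 29.1 kPa

A = πD²/4 = π(0.11)²/4 = 0.009503 m²; mean velocity V = ṁ/(ρA) = 23.9/(794 · 0.009503) = 3.167 m/s.
Reynolds number Re = ρVD/μ = 794 · 3.167 · 0.11 / 0.00109 = 2.538e+05.
Re > 4000 → turbulent. Relative roughness ε/D = 5.1e-05/0.11 = 0.000464. Haaland: 1/√f = -1.8 log₁₀[(0.000464/3.7)^1.11 + 6.9/2.538e+05] = -1.8 log₁₀[4.66e-05 + 2.72e-05] = 7.437, so f = 0.01808.
Darcy-Weisbach: ΔP = f(L/D)(ρV²/2) = 0.01808·(44.4/0.11)·(794·3.167²/2) = 0.01808·403.6·3983 = 2.906e+04 Pa.
ΔP = 2.906e+04 Pa = 29.1 kPa.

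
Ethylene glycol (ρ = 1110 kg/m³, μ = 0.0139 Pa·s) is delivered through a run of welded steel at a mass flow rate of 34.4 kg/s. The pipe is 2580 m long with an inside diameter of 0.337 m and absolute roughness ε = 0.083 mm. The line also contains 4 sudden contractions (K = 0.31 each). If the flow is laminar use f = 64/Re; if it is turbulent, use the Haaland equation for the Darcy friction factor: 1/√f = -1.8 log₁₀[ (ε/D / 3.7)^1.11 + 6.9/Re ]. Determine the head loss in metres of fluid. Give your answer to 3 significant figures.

A = πD²/4 = π(0.337)²/4 = 0.0892 m²; mean velocity V = ṁ/(ρA) = 34.4/(1110 · 0.0892) = 0.3474 m/s.
Reynolds number Re = ρVD/μ = 1110 · 0.3474 · 0.337 / 0.0139 = 9350.
Re > 4000 → turbulent. Relative roughness ε/D = 8.3e-05/0.337 = 0.000246. Haaland: 1/√f = -1.8 log₁₀[(0.000246/3.7)^1.11 + 6.9/9350] = -1.8 log₁₀[2.31e-05 + 0.000738] = 5.613, so f = 0.03174.
Total minor-loss coefficient ΣK = 4·0.31 = 1.24.
ΔP = [f·L/D + ΣK]·(ρV²/2) = [0.03174·2580/0.337 + 1.24]·(1110·0.3474²/2) = [243 + 1.24]·67 = 1.636e+04 Pa.
Head loss h_f = ΔP/(ρg) = 1.636e+04/(1110·9.81) = 1.50 m.

h_f ≈ 1.50 m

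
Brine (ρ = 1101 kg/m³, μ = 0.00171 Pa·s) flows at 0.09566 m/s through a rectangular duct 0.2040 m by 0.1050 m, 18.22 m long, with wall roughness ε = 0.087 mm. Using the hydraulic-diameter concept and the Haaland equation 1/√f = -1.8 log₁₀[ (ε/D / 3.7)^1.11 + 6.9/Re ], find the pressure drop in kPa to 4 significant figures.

Hydraulic diameter D_h = 4A/P = 4·(0.204·0.105)/(2·(0.204+0.105)) = 0.08568/0.618 = 0.1386 m.
Re = ρVD_h/μ = 1101·0.09566·0.1386/0.00171 = 8539.
ε/D_h = 8.7e-05/0.1386 = 0.000628; Haaland gives 1/√f = -1.8 log₁₀[6.53e-05+0.000808] = 5.506, so f = 0.03299.
ΔP = f(L/D_h)(ρV²/2) = 0.03299·18.22/0.1386·5.038 = 21.84 Pa.
ΔP = 0.02184 kPa.

ΔP ≈ 0.02184 kPa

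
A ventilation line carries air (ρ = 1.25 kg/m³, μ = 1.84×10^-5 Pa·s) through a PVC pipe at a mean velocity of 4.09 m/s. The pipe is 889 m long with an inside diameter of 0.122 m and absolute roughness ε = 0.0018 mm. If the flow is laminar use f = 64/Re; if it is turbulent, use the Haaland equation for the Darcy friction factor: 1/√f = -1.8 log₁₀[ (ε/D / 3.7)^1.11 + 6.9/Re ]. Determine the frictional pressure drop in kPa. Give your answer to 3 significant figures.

Reynolds number Re = ρVD/μ = 1.25 · 4.09 · 0.122 / 1.84e-05 = 3.39e+04.
Re > 4000 → turbulent. Relative roughness ε/D = 1.8e-06/0.122 = 1.48e-05. Haaland: 1/√f = -1.8 log₁₀[(1.48e-05/3.7)^1.11 + 6.9/3.39e+04] = -1.8 log₁₀[1.02e-06 + 0.000204] = 6.64, so f = 0.02268.
Darcy-Weisbach: ΔP = f(L/D)(ρV²/2) = 0.02268·(889/0.122)·(1.25·4.09²/2) = 0.02268·7287·10.46 = 1728 Pa.
ΔP = 1728 Pa = 1.73 kPa.

ΔP ≈ 1.73 kPa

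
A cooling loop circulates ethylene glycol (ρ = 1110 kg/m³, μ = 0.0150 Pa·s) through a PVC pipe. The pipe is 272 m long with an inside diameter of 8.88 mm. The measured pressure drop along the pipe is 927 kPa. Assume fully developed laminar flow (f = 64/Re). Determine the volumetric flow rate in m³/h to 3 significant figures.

For laminar flow, f = 64/Re with Re = ρVD/μ, so Darcy-Weisbach reduces to ΔP = 32μLV/D². Solving for V: V = ΔP·D²/(32μL) = 9.27e+05·(0.00888)²/(32·0.015·272) = 0.5599 m/s.
Check: Re = ρVD/μ = 1110·0.5599·0.00888/0.015 = 367.9 < 2300, so the laminar assumption holds.
Q = V·A = 0.5599·(π/4·0.00888²) = 3.467e-05 m³/s = 0.125 m³/h.

Q ≈ 0.125 m³/h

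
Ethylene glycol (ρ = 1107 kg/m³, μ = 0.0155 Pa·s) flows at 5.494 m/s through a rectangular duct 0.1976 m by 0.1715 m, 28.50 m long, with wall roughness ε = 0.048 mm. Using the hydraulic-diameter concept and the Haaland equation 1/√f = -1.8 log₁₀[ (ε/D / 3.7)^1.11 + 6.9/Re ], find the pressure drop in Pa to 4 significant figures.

Hydraulic diameter D_h = 4A/P = 4·(0.1976·0.1715)/(2·(0.1976+0.1715)) = 0.1356/0.7382 = 0.1836 m.
Re = ρVD_h/μ = 1107·5.494·0.1836/0.0155 = 7.205e+04.
ε/D_h = 4.8e-05/0.1836 = 0.000261; Haaland gives 1/√f = -1.8 log₁₀[2.47e-05+9.58e-05] = 7.055, so f = 0.02009.
ΔP = f(L/D_h)(ρV²/2) = 0.02009·28.5/0.1836·1.671e+04 = 5.21e+04 Pa.

ΔP ≈ 52100 Pa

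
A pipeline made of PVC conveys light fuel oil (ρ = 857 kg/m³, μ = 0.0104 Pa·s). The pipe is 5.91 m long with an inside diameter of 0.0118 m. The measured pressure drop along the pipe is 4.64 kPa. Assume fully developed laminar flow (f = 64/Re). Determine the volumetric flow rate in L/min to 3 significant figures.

For laminar flow, f = 64/Re with Re = ρVD/μ, so Darcy-Weisbach reduces to ΔP = 32μLV/D². Solving for V: V = ΔP·D²/(32μL) = 4640·(0.0118)²/(32·0.0104·5.91) = 0.3285 m/s.
Check: Re = ρVD/μ = 857·0.3285·0.0118/0.0104 = 319.4 < 2300, so the laminar assumption holds.
Q = V·A = 0.3285·(π/4·0.0118²) = 3.592e-05 m³/s = 2.16 L/min.

Q ≈ 2.16 L/min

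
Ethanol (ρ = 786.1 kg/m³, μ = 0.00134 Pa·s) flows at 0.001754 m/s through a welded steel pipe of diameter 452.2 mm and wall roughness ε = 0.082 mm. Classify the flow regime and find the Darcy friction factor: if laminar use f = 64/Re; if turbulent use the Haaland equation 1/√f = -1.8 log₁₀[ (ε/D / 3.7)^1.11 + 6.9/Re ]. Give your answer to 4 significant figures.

f ≈ 0.1375

Re = ρVD/μ = 786.1·0.001754·0.4522/0.00134 = 465.3.
Re < 2300 → laminar, so f = 64/Re = 0.1375 (roughness is irrelevant in laminar flow).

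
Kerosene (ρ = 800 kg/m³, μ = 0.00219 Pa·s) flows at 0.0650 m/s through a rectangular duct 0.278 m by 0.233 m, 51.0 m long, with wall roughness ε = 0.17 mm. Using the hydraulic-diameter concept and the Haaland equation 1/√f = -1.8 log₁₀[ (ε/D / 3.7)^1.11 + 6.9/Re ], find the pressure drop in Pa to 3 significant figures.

Hydraulic diameter D_h = 4A/P = 4·(0.278·0.233)/(2·(0.278+0.233)) = 0.2591/1.022 = 0.2535 m.
Re = ρVD_h/μ = 800·0.065·0.2535/0.00219 = 6020.
ε/D_h = 0.00017/0.2535 = 0.000671; Haaland gives 1/√f = -1.8 log₁₀[7.02e-05+0.00115] = 5.247, so f = 0.03633.
ΔP = f(L/D_h)(ρV²/2) = 0.03633·51/0.2535·1.69 = 12.35 Pa.

ΔP ≈ 12.3 Pa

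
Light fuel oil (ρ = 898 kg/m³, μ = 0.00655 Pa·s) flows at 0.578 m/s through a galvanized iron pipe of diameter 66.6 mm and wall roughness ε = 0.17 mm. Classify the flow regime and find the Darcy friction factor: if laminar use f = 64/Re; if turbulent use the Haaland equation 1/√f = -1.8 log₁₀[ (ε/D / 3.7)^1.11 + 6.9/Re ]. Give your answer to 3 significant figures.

Re = ρVD/μ = 898·0.578·0.0666/0.00655 = 5278.
Re > 4000 → turbulent. ε/D = 0.00017/0.0666 = 0.00255; Haaland: 1/√f = -1.8 log₁₀[0.00031 + 0.00131] = 5.024, so f = 0.03962.

f ≈ 0.0396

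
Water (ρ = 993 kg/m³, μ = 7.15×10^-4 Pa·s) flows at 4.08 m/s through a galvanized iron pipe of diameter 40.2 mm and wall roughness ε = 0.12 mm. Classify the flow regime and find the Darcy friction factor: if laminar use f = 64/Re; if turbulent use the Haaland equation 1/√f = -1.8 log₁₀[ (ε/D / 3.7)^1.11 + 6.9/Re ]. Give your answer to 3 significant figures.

f ≈ 0.0267

Re = ρVD/μ = 993·4.08·0.0402/0.000715 = 2.278e+05.
Re > 4000 → turbulent. ε/D = 0.00012/0.0402 = 0.00299; Haaland: 1/√f = -1.8 log₁₀[0.000369 + 3.03e-05] = 6.119, so f = 0.02671.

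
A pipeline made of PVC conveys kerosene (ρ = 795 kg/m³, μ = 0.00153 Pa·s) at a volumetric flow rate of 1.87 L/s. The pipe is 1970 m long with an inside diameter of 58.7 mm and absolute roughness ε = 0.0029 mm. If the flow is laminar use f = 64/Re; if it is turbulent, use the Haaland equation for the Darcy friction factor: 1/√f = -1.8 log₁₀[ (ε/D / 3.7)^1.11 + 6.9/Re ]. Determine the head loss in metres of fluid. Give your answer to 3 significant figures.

Q = 1.87 L/s = 1.87/1000 = 0.00187 m³/s.
Cross-sectional area A = πD²/4 = π(0.0587)²/4 = 0.002706 m²; mean velocity V = Q/A = 0.00187/0.002706 = 0.691 m/s.
Reynolds number Re = ρVD/μ = 795 · 0.691 · 0.0587 / 0.00153 = 2.108e+04.
Re > 4000 → turbulent. Relative roughness ε/D = 2.9e-06/0.0587 = 4.94e-05. Haaland: 1/√f = -1.8 log₁₀[(4.94e-05/3.7)^1.11 + 6.9/2.108e+04] = -1.8 log₁₀[3.88e-06 + 0.000327] = 6.264, so f = 0.02549.
Darcy-Weisbach: ΔP = f(L/D)(ρV²/2) = 0.02549·(1970/0.0587)·(795·0.691²/2) = 0.02549·3.356e+04·189.8 = 1.624e+05 Pa.
Head loss h_f = ΔP/(ρg) = 1.624e+05/(795·9.81) = 20.8 m.

h_f ≈ 20.8 m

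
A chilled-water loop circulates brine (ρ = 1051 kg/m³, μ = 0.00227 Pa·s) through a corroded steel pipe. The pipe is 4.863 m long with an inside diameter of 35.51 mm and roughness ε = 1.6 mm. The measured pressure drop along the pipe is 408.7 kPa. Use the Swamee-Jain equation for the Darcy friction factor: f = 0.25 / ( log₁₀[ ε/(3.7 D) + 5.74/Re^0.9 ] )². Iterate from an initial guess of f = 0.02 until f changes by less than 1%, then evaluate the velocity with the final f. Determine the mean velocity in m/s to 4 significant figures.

V ≈ 9.103 m/s

Rearranging Darcy-Weisbach: V = √(2·ΔP·D/(f·L·ρ)). With ε/D = 0.0016/0.03551 = 0.0451, iterate starting from f = 0.02:
  f = 0.02 → V = √(2·4.087e+05·0.03551/(0.02·4.863·1051)) = 16.85 m/s; Re = ρVD/μ = 2.77e+05; f → 0.0684
  f = 0.0684 → V = 9.112 m/s; Re = 1.498e+05; f → 0.06853
Converged (Δf/f < 1%). With the final f = 0.06853: V = √(2·4.087e+05·0.03551/(0.06853·4.863·1051)) = 9.103 m/s.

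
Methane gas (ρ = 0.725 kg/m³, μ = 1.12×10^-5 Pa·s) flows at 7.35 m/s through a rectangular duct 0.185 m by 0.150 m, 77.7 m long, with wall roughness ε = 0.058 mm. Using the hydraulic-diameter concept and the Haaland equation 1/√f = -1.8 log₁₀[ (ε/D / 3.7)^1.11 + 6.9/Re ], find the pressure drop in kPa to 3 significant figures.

ΔP ≈ 0.185 kPa

Hydraulic diameter D_h = 4A/P = 4·(0.185·0.15)/(2·(0.185+0.15)) = 0.111/0.67 = 0.1657 m.
Re = ρVD_h/μ = 0.725·7.35·0.1657/1.12e-05 = 7.882e+04.
ε/D_h = 5.8e-05/0.1657 = 0.00035; Haaland gives 1/√f = -1.8 log₁₀[3.41e-05+8.75e-05] = 7.047, so f = 0.02014.
ΔP = f(L/D_h)(ρV²/2) = 0.02014·77.7/0.1657·19.58 = 185 Pa.
ΔP = 0.185 kPa.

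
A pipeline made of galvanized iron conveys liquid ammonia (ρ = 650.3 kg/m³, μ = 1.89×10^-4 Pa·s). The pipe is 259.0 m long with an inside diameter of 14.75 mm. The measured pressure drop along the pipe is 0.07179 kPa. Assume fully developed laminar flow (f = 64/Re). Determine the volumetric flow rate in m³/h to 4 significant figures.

Q ≈ 0.006134 m³/h

For laminar flow, f = 64/Re with Re = ρVD/μ, so Darcy-Weisbach reduces to ΔP = 32μLV/D². Solving for V: V = ΔP·D²/(32μL) = 71.79·(0.01475)²/(32·0.000189·259) = 0.009971 m/s.
Check: Re = ρVD/μ = 650.3·0.009971·0.01475/0.000189 = 506 < 2300, so the laminar assumption holds.
Q = V·A = 0.009971·(π/4·0.01475²) = 1.704e-06 m³/s = 0.006134 m³/h.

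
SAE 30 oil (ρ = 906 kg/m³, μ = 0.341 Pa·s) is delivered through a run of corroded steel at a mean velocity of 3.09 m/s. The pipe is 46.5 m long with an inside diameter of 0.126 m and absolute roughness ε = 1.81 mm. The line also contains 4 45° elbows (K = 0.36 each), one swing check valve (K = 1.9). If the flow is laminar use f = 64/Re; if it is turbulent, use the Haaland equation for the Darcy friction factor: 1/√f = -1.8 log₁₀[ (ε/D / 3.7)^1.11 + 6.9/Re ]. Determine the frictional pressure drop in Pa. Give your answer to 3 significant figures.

Reynolds number Re = ρVD/μ = 906 · 3.09 · 0.126 / 0.341 = 1034.
Re < 2300 → laminar flow, so f = 64/Re = 64/1034 = 0.06187 (the turbulent correlation is not needed).
Total minor-loss coefficient ΣK = 4·0.36 + 1·1.9 = 3.34.
ΔP = [f·L/D + ΣK]·(ρV²/2) = [0.06187·46.5/0.126 + 3.34]·(906·3.09²/2) = [22.83 + 3.34]·4325 = 1.132e+05 Pa.

ΔP ≈ 113000 Pa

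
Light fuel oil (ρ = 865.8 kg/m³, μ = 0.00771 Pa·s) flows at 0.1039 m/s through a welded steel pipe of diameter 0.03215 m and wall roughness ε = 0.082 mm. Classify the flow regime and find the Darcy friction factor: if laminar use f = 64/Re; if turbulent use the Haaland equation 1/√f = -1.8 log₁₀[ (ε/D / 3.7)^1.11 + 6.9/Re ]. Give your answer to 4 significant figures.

f ≈ 0.1706

Re = ρVD/μ = 865.8·0.1039·0.03215/0.00771 = 375.1.
Re < 2300 → laminar, so f = 64/Re = 0.1706 (roughness is irrelevant in laminar flow).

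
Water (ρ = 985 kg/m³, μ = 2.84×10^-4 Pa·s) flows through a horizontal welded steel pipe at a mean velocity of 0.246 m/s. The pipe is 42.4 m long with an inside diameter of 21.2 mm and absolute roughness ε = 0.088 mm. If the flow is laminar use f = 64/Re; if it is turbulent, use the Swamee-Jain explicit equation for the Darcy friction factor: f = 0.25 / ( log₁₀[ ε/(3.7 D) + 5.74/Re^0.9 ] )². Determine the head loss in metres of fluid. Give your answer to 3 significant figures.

h_f ≈ 0.211 m

Reynolds number Re = ρVD/μ = 985 · 0.246 · 0.0212 / 0.000284 = 1.809e+04.
Re > 4000 → turbulent. Relative roughness ε/D = 8.8e-05/0.0212 = 0.00415. Swamee-Jain: f = 0.25/(log₁₀[0.00415/3.7 + 5.74/1.809e+04^0.9])² = 0.25/(log₁₀[0.00112 + 0.000846])² = 0.25/(-2.706)² = 0.03414.
Darcy-Weisbach: ΔP = f(L/D)(ρV²/2) = 0.03414·(42.4/0.0212)·(985·0.246²/2) = 0.03414·2000·29.8 = 2035 Pa.
Head loss h_f = ΔP/(ρg) = 2035/(985·9.81) = 0.211 m.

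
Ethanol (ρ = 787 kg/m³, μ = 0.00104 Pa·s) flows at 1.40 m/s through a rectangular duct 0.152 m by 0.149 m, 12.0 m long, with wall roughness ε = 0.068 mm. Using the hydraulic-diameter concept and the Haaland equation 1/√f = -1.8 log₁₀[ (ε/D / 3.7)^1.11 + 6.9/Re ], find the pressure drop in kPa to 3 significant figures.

Hydraulic diameter D_h = 4A/P = 4·(0.152·0.149)/(2·(0.152+0.149)) = 0.09059/0.602 = 0.1505 m.
Re = ρVD_h/μ = 787·1.4·0.1505/0.00104 = 1.594e+05.
ε/D_h = 6.8e-05/0.1505 = 0.000452; Haaland gives 1/√f = -1.8 log₁₀[4.53e-05+4.33e-05] = 7.295, so f = 0.01879.
ΔP = f(L/D_h)(ρV²/2) = 0.01879·12/0.1505·771.3 = 1156 Pa.
ΔP = 1.16 kPa.

ΔP ≈ 1.16 kPa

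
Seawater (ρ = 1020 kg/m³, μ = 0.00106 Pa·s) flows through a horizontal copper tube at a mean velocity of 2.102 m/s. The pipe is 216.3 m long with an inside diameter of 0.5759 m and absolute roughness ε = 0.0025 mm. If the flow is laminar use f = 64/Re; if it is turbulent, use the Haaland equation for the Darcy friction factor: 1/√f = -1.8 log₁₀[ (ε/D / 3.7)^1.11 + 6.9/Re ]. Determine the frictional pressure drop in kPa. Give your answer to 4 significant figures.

Reynolds number Re = ρVD/μ = 1020 · 2.102 · 0.5759 / 0.00106 = 1.165e+06.
Re > 4000 → turbulent. Relative roughness ε/D = 2.5e-06/0.5759 = 4.34e-06. Haaland: 1/√f = -1.8 log₁₀[(4.34e-06/3.7)^1.11 + 6.9/1.165e+06] = -1.8 log₁₀[2.61e-07 + 5.92e-06] = 9.376, so f = 0.01138.
Darcy-Weisbach: ΔP = f(L/D)(ρV²/2) = 0.01138·(216.3/0.5759)·(1020·2.102²/2) = 0.01138·375.6·2253 = 9628 Pa.
ΔP = 9628 Pa = 9.628 kPa.

ΔP ≈ 9.628 kPa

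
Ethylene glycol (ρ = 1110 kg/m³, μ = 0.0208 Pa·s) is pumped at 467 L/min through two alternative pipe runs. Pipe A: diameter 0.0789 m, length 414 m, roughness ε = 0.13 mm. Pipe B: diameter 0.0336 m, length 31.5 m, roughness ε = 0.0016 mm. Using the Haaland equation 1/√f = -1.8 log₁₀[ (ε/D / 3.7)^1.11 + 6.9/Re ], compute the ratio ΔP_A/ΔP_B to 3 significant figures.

Pipe A: V = Q/A = 0.007783/0.004889 = 1.592 m/s; Re = 6703; ε/D = 0.00165; Haaland → f = 0.03636; ΔP_A = f(L/D)(ρV²/2) = 2.683e+05 Pa.
Pipe B: V = Q/A = 0.007783/0.0008867 = 8.778 m/s; Re = 1.574e+04; ε/D = 4.76e-05; Haaland → f = 0.02743; ΔP_B = f(L/D)(ρV²/2) = 1.1e+06 Pa.
ΔP_A/ΔP_B = 2.683e+05/1.1e+06 = 0.244.

ΔP_A/ΔP_B ≈ 0.244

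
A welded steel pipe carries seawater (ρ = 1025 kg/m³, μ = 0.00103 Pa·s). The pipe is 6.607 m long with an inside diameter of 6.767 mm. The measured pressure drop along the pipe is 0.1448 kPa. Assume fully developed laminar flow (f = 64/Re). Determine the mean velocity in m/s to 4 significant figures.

For laminar flow, f = 64/Re with Re = ρVD/μ, so Darcy-Weisbach reduces to ΔP = 32μLV/D². Solving for V: V = ΔP·D²/(32μL) = 144.8·(0.006767)²/(32·0.00103·6.607) = 0.03045 m/s.
Check: Re = ρVD/μ = 1025·0.03045·0.006767/0.00103 = 205 < 2300, so the laminar assumption holds.

V ≈ 0.03045 m/s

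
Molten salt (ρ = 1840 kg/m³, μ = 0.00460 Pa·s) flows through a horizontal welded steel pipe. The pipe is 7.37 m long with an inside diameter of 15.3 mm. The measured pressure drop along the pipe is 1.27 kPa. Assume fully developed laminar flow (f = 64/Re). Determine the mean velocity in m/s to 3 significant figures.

For laminar flow, f = 64/Re with Re = ρVD/μ, so Darcy-Weisbach reduces to ΔP = 32μLV/D². Solving for V: V = ΔP·D²/(32μL) = 1270·(0.0153)²/(32·0.0046·7.37) = 0.274 m/s.
Check: Re = ρVD/μ = 1840·0.274·0.0153/0.0046 = 1677 < 2300, so the laminar assumption holds.

V ≈ 0.274 m/s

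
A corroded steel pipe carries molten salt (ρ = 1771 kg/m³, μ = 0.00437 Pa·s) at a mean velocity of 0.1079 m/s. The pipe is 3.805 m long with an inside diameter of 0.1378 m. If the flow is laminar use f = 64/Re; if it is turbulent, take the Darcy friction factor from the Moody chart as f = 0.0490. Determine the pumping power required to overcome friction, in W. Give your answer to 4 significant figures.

P ≈ 0.02245 W

Reynolds number Re = ρVD/μ = 1771 · 0.1079 · 0.1378 / 0.00437 = 6026.
Re > 4000 → turbulent; use the Moody-chart value f = 0.0490.
Darcy-Weisbach: ΔP = f(L/D)(ρV²/2) = 0.049·(3.805/0.1378)·(1771·0.1079²/2) = 0.049·27.61·10.31 = 13.95 Pa.
Q = V·A = 0.1079·0.01491 = 0.001609 m³/s.
Pumping power P = QΔP = 0.001609·13.95 = 0.022446 W = 0.02245 W.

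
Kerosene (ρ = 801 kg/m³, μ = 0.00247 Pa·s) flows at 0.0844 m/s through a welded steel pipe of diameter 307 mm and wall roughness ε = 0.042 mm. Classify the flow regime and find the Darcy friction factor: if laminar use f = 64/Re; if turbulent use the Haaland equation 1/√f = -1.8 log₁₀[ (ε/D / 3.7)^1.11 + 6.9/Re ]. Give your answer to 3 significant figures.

Re = ρVD/μ = 801·0.0844·0.307/0.00247 = 8403.
Re > 4000 → turbulent. ε/D = 4.2e-05/0.307 = 0.000137; Haaland: 1/√f = -1.8 log₁₀[1.2e-05 + 0.000821] = 5.543, so f = 0.03255.

f ≈ 0.0326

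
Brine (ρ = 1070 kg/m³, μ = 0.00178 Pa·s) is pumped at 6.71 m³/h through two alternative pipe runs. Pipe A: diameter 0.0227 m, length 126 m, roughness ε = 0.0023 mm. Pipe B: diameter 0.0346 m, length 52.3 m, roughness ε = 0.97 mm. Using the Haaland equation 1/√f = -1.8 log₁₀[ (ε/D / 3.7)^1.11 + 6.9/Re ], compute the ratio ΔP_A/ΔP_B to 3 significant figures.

Pipe A: V = Q/A = 0.001864/0.0004047 = 4.606 m/s; Re = 6.284e+04; ε/D = 0.000101; Haaland → f = 0.02002; ΔP_A = f(L/D)(ρV²/2) = 1.261e+06 Pa.
Pipe B: V = Q/A = 0.001864/0.0009402 = 1.982 m/s; Re = 4.123e+04; ε/D = 0.028; Haaland → f = 0.05648; ΔP_B = f(L/D)(ρV²/2) = 1.795e+05 Pa.
ΔP_A/ΔP_B = 1.261e+06/1.795e+05 = 7.03.

ΔP_A/ΔP_B ≈ 7.03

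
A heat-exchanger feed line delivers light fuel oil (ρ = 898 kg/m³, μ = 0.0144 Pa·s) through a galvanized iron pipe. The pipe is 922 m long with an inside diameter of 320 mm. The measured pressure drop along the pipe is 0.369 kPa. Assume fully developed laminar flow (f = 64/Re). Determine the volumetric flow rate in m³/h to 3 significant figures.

For laminar flow, f = 64/Re with Re = ρVD/μ, so Darcy-Weisbach reduces to ΔP = 32μLV/D². Solving for V: V = ΔP·D²/(32μL) = 369·(0.32)²/(32·0.0144·922) = 0.08894 m/s.
Check: Re = ρVD/μ = 898·0.08894·0.32/0.0144 = 1775 < 2300, so the laminar assumption holds.
Q = V·A = 0.08894·(π/4·0.32²) = 0.007153 m³/s = 25.7 m³/h.

Q ≈ 25.7 m³/h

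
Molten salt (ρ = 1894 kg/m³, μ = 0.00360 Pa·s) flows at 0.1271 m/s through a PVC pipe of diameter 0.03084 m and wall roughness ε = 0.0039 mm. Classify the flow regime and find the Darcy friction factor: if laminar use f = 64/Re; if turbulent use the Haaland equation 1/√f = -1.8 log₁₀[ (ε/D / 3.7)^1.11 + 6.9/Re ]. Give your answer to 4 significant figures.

Re = ρVD/μ = 1894·0.1271·0.03084/0.0036 = 2062.
Re < 2300 → laminar, so f = 64/Re = 0.03103 (roughness is irrelevant in laminar flow).

f ≈ 0.03103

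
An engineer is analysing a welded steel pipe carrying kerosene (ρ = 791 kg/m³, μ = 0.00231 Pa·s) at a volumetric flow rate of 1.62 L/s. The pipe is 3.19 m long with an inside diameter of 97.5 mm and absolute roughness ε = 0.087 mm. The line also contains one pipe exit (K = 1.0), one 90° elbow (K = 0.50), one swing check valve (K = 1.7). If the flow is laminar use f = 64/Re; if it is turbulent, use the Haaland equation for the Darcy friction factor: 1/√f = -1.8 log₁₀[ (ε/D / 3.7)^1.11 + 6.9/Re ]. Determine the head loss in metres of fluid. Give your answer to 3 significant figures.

h_f ≈ 0.0104 m

Q = 1.62 L/s = 1.62/1000 = 0.00162 m³/s.
Cross-sectional area A = πD²/4 = π(0.0975)²/4 = 0.007466 m²; mean velocity V = Q/A = 0.00162/0.007466 = 0.217 m/s.
Reynolds number Re = ρVD/μ = 791 · 0.217 · 0.0975 / 0.00231 = 7244.
Re > 4000 → turbulent. Relative roughness ε/D = 8.7e-05/0.0975 = 0.000892. Haaland: 1/√f = -1.8 log₁₀[(0.000892/3.7)^1.11 + 6.9/7244] = -1.8 log₁₀[9.65e-05 + 0.000952] = 5.363, so f = 0.03477.
Total minor-loss coefficient ΣK = 1·1 + 1·0.5 + 1·1.7 = 3.2.
ΔP = [f·L/D + ΣK]·(ρV²/2) = [0.03477·3.19/0.0975 + 3.2]·(791·0.217²/2) = [1.138 + 3.2]·18.62 = 80.77 Pa.
Head loss h_f = ΔP/(ρg) = 80.77/(791·9.81) = 0.0104 m.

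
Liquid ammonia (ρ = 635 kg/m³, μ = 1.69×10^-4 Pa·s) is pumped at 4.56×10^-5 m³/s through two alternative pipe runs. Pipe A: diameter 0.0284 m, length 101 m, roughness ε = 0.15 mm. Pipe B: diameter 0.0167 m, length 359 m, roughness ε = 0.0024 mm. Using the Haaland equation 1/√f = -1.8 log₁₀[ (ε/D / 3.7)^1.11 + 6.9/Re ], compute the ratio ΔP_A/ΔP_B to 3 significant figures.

Pipe A: V = Q/A = 4.56e-05/0.0006335 = 0.07198 m/s; Re = 7681; ε/D = 0.00528; Haaland → f = 0.03943; ΔP_A = f(L/D)(ρV²/2) = 230.7 Pa.
Pipe B: V = Q/A = 4.56e-05/0.000219 = 0.2082 m/s; Re = 1.306e+04; ε/D = 0.000144; Haaland → f = 0.02892; ΔP_B = f(L/D)(ρV²/2) = 8555 Pa.
ΔP_A/ΔP_B = 230.7/8555 = 0.0270.

ΔP_A/ΔP_B ≈ 0.0270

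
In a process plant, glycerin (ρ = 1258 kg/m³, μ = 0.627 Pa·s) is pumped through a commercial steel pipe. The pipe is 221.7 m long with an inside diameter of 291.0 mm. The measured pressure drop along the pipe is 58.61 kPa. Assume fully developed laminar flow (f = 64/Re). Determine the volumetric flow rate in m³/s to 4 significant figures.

For laminar flow, f = 64/Re with Re = ρVD/μ, so Darcy-Weisbach reduces to ΔP = 32μLV/D². Solving for V: V = ΔP·D²/(32μL) = 5.861e+04·(0.291)²/(32·0.627·221.7) = 1.116 m/s.
Check: Re = ρVD/μ = 1258·1.116·0.291/0.627 = 651.4 < 2300, so the laminar assumption holds.
Q = V·A = 1.116·(π/4·0.291²) = 0.07421 m³/s = 0.07421 m³/s.

Q ≈ 0.07421 m³/s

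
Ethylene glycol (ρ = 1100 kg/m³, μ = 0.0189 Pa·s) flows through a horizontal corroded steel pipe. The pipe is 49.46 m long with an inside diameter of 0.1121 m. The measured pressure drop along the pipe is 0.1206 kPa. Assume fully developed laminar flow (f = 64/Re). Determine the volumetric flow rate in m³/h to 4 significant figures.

For laminar flow, f = 64/Re with Re = ρVD/μ, so Darcy-Weisbach reduces to ΔP = 32μLV/D². Solving for V: V = ΔP·D²/(32μL) = 120.6·(0.1121)²/(32·0.0189·49.46) = 0.05066 m/s.
Check: Re = ρVD/μ = 1100·0.05066·0.1121/0.0189 = 330.5 < 2300, so the laminar assumption holds.
Q = V·A = 0.05066·(π/4·0.1121²) = 0.0005 m³/s = 1.800 m³/h.

Q ≈ 1.800 m³/h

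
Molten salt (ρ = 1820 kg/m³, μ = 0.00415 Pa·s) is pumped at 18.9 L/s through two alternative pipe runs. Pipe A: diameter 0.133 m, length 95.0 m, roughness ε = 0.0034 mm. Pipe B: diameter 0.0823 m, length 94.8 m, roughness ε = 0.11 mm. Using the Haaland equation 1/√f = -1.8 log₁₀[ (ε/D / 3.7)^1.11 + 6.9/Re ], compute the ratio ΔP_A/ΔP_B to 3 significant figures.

ΔP_A/ΔP_B ≈ 0.0754

Pipe A: V = Q/A = 0.0189/0.01389 = 1.36 m/s; Re = 7.935e+04; ε/D = 2.56e-05; Haaland → f = 0.0188; ΔP_A = f(L/D)(ρV²/2) = 2.262e+04 Pa.
Pipe B: V = Q/A = 0.0189/0.00532 = 3.553 m/s; Re = 1.282e+05; ε/D = 0.00134; Haaland → f = 0.02269; ΔP_B = f(L/D)(ρV²/2) = 3.002e+05 Pa.
ΔP_A/ΔP_B = 2.262e+04/3.002e+05 = 0.0754.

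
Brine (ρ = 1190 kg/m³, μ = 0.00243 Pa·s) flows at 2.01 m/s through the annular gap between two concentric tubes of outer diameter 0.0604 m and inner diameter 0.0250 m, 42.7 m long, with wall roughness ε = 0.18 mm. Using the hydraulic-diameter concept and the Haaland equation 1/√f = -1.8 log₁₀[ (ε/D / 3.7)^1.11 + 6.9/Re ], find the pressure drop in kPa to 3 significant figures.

Hydraulic diameter D_h = 4A/P = D_o - D_i = 0.0604 - 0.025 = 0.0354 m.
Re = ρVD_h/μ = 1190·2.01·0.0354/0.00243 = 3.484e+04.
ε/D_h = 0.00018/0.0354 = 0.00508; Haaland gives 1/√f = -1.8 log₁₀[0.000666+0.000198] = 5.515, so f = 0.03288.
ΔP = f(L/D_h)(ρV²/2) = 0.03288·42.7/0.0354·2404 = 9.535e+04 Pa.
ΔP = 95.3 kPa.

ΔP ≈ 95.3 kPa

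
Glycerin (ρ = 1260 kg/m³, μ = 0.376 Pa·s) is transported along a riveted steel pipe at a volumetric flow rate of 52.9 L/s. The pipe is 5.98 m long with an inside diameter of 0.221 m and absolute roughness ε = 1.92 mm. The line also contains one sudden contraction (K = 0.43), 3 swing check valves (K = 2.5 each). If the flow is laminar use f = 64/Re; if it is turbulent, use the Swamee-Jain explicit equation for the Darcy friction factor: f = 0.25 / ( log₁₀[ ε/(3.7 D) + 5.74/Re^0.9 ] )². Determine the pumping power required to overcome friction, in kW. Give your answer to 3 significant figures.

Q = 52.9 L/s = 52.9/1000 = 0.0529 m³/s.
Cross-sectional area A = πD²/4 = π(0.221)²/4 = 0.03836 m²; mean velocity V = Q/A = 0.0529/0.03836 = 1.379 m/s.
Reynolds number Re = ρVD/μ = 1260 · 1.379 · 0.221 / 0.376 = 1021.
Re < 2300 → laminar flow, so f = 64/Re = 64/1021 = 0.06266 (the turbulent correlation is not needed).
Total minor-loss coefficient ΣK = 1·0.43 + 3·2.5 = 7.93.
ΔP = [f·L/D + ΣK]·(ρV²/2) = [0.06266·5.98/0.221 + 7.93]·(1260·1.379²/2) = [1.696 + 7.93]·1198 = 1.153e+04 Pa.
Pumping power P = QΔP = 0.0529·1.153e+04 = 610.1 W = 0.610 kW.

P ≈ 0.610 kW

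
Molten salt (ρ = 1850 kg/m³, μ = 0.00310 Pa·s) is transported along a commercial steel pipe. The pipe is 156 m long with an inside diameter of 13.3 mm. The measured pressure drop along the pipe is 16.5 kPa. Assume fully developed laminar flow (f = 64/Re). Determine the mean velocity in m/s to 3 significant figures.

V ≈ 0.189 m/s

For laminar flow, f = 64/Re with Re = ρVD/μ, so Darcy-Weisbach reduces to ΔP = 32μLV/D². Solving for V: V = ΔP·D²/(32μL) = 1.65e+04·(0.0133)²/(32·0.0031·156) = 0.1886 m/s.
Check: Re = ρVD/μ = 1850·0.1886·0.0133/0.0031 = 1497 < 2300, so the laminar assumption holds.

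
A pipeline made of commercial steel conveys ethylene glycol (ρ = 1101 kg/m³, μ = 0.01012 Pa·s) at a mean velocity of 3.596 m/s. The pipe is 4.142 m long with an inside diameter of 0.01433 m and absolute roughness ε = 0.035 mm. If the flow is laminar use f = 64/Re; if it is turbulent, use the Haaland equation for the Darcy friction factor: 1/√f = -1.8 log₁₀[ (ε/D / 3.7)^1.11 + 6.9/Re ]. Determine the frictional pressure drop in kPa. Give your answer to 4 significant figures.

ΔP ≈ 80.06 kPa

Reynolds number Re = ρVD/μ = 1101 · 3.596 · 0.01433 / 0.0101 = 5606.
Re > 4000 → turbulent. Relative roughness ε/D = 3.5e-05/0.01433 = 0.00244. Haaland: 1/√f = -1.8 log₁₀[(0.00244/3.7)^1.11 + 6.9/5606] = -1.8 log₁₀[0.000295 + 0.00123] = 5.07, so f = 0.03891.
Darcy-Weisbach: ΔP = f(L/D)(ρV²/2) = 0.03891·(4.142/0.01433)·(1101·3.596²/2) = 0.03891·289·7119 = 8.006e+04 Pa.
ΔP = 8.006e+04 Pa = 80.06 kPa.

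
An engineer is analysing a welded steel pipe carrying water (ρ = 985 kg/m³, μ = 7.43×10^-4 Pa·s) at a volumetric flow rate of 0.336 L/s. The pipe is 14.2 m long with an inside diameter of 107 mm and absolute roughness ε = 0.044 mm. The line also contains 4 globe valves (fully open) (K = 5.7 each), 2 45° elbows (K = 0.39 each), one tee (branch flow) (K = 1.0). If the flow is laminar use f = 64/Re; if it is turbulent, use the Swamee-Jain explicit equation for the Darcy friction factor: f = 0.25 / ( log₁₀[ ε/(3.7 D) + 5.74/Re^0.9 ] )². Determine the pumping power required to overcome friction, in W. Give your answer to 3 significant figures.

P ≈ 0.00684 W

Q = 0.336 L/s = 0.336/1000 = 0.000336 m³/s.
Cross-sectional area A = πD²/4 = π(0.107)²/4 = 0.008992 m²; mean velocity V = Q/A = 0.000336/0.008992 = 0.03737 m/s.
Reynolds number Re = ρVD/μ = 985 · 0.03737 · 0.107 / 0.000743 = 5300.
Re > 4000 → turbulent. Relative roughness ε/D = 4.4e-05/0.107 = 0.000411. Swamee-Jain: f = 0.25/(log₁₀[0.000411/3.7 + 5.74/5300^0.9])² = 0.25/(log₁₀[0.000111 + 0.00255])² = 0.25/(-2.574)² = 0.03772.
Total minor-loss coefficient ΣK = 4·5.7 + 2·0.39 + 1·1 = 24.6.
ΔP = [f·L/D + ΣK]·(ρV²/2) = [0.03772·14.2/0.107 + 24.6]·(985·0.03737²/2) = [5.006 + 24.6]·0.6877 = 20.34 Pa.
Pumping power P = QΔP = 0.000336·20.34 = 0.006836 W = 0.00684 W.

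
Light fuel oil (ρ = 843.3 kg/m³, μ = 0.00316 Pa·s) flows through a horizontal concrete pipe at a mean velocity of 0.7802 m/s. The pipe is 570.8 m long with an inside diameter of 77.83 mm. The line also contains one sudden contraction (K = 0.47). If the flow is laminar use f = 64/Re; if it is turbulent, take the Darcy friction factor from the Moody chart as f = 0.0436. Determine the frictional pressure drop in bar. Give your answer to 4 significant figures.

ΔP ≈ 0.8219 bar

Reynolds number Re = ρVD/μ = 843.3 · 0.7802 · 0.07783 / 0.00316 = 1.62e+04.
Re > 4000 → turbulent; use the Moody-chart value f = 0.0436.
Total minor-loss coefficient ΣK = 1·0.47 = 0.47.
ΔP = [f·L/D + ΣK]·(ρV²/2) = [0.0436·570.8/0.07783 + 0.47]·(843.3·0.7802²/2) = [319.8 + 0.47]·256.7 = 8.219e+04 Pa.
ΔP = 8.219e+04 Pa = 0.8219 bar.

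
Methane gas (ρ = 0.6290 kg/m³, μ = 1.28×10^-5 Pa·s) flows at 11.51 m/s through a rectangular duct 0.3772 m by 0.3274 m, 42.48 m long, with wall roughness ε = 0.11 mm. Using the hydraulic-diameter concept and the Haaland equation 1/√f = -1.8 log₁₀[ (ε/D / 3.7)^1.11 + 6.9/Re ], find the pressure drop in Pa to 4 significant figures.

Hydraulic diameter D_h = 4A/P = 4·(0.3772·0.3274)/(2·(0.3772+0.3274)) = 0.494/1.409 = 0.3505 m.
Re = ρVD_h/μ = 0.629·11.51·0.3505/1.28e-05 = 1.983e+05.
ε/D_h = 0.00011/0.3505 = 0.000314; Haaland gives 1/√f = -1.8 log₁₀[3.02e-05+3.48e-05] = 7.536, so f = 0.01761.
ΔP = f(L/D_h)(ρV²/2) = 0.01761·42.48/0.3505·41.66 = 88.9 Pa.

ΔP ≈ 88.90 Pa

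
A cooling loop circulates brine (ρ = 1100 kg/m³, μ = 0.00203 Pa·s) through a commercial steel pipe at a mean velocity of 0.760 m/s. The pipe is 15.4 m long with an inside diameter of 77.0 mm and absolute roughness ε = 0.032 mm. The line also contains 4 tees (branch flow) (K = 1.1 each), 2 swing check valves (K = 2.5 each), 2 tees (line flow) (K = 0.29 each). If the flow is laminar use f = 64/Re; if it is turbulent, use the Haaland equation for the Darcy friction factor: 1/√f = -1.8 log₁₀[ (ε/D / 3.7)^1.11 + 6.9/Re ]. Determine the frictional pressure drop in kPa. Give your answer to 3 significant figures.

Reynolds number Re = ρVD/μ = 1100 · 0.76 · 0.077 / 0.00203 = 3.171e+04.
Re > 4000 → turbulent. Relative roughness ε/D = 3.2e-05/0.077 = 0.000416. Haaland: 1/√f = -1.8 log₁₀[(0.000416/3.7)^1.11 + 6.9/3.171e+04] = -1.8 log₁₀[4.13e-05 + 0.000218] = 6.456, so f = 0.02399.
Total minor-loss coefficient ΣK = 4·1.1 + 2·2.5 + 2·0.29 = 9.98.
ΔP = [f·L/D + ΣK]·(ρV²/2) = [0.02399·15.4/0.077 + 9.98]·(1100·0.76²/2) = [4.798 + 9.98]·317.7 = 4695 Pa.
ΔP = 4695 Pa = 4.69 kPa.

ΔP ≈ 4.69 kPa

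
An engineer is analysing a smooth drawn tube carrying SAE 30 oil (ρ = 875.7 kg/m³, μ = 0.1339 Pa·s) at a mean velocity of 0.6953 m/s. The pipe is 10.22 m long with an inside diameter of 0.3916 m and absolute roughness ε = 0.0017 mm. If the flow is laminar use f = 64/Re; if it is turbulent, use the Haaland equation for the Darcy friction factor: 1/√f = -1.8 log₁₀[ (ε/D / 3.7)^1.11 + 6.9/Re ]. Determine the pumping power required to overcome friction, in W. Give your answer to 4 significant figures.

P ≈ 16.63 W

Reynolds number Re = ρVD/μ = 875.7 · 0.6953 · 0.3916 / 0.134 = 1781.
Re < 2300 → laminar flow, so f = 64/Re = 64/1781 = 0.03594 (the turbulent correlation is not needed).
Darcy-Weisbach: ΔP = f(L/D)(ρV²/2) = 0.03594·(10.22/0.3916)·(875.7·0.6953²/2) = 0.03594·26.1·211.7 = 198.5 Pa.
Q = V·A = 0.6953·0.1204 = 0.08374 m³/s.
Pumping power P = QΔP = 0.08374·198.5 = 16.627 W = 16.63 W.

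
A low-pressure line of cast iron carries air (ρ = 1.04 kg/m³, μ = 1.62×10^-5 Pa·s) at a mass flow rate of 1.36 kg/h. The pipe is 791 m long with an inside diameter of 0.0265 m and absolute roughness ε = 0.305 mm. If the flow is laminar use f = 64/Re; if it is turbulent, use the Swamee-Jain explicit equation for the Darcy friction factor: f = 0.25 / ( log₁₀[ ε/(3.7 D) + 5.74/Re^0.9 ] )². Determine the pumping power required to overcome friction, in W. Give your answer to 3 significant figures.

P ≈ 0.140 W

ṁ = 1.36 kg/h = 1.36/3600 = 0.0003778 kg/s.
A = πD²/4 = π(0.0265)²/4 = 0.0005515 m²; mean velocity V = ṁ/(ρA) = 0.0003778/(1.04 · 0.0005515) = 0.6586 m/s.
Reynolds number Re = ρVD/μ = 1.04 · 0.6586 · 0.0265 / 1.62e-05 = 1120.
Re < 2300 → laminar flow, so f = 64/Re = 64/1120 = 0.05712 (the turbulent correlation is not needed).
Darcy-Weisbach: ΔP = f(L/D)(ρV²/2) = 0.05712·(791/0.0265)·(1.04·0.6586²/2) = 0.05712·2.985e+04·0.2256 = 384.6 Pa.
Q = ṁ/ρ = 0.0003778/1.04 = 0.0003632 m³/s.
Pumping power P = QΔP = 0.0003632·384.6 = 0.1397 W = 0.140 W.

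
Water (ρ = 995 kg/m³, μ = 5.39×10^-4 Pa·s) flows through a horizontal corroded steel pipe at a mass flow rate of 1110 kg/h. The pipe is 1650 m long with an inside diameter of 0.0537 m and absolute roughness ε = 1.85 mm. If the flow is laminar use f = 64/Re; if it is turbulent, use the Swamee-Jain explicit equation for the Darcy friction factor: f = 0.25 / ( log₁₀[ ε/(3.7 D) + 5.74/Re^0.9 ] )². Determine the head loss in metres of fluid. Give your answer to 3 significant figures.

ṁ = 1110 kg/h = 1110/3600 = 0.3083 kg/s.
A = πD²/4 = π(0.0537)²/4 = 0.002265 m²; mean velocity V = ṁ/(ρA) = 0.3083/(995 · 0.002265) = 0.1368 m/s.
Reynolds number Re = ρVD/μ = 995 · 0.1368 · 0.0537 / 0.000539 = 1.356e+04.
Re > 4000 → turbulent. Relative roughness ε/D = 0.00185/0.0537 = 0.0345. Swamee-Jain: f = 0.25/(log₁₀[0.0345/3.7 + 5.74/1.356e+04^0.9])² = 0.25/(log₁₀[0.00931 + 0.0011])² = 0.25/(-1.983)² = 0.0636.
Darcy-Weisbach: ΔP = f(L/D)(ρV²/2) = 0.0636·(1650/0.0537)·(995·0.1368²/2) = 0.0636·3.073e+04·9.313 = 1.82e+04 Pa.
Head loss h_f = ΔP/(ρg) = 1.82e+04/(995·9.81) = 1.86 m.

h_f ≈ 1.86 m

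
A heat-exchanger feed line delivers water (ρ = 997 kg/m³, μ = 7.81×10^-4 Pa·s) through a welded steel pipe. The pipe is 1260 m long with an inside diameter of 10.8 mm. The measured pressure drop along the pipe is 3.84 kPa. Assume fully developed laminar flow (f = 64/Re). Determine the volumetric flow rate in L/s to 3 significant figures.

For laminar flow, f = 64/Re with Re = ρVD/μ, so Darcy-Weisbach reduces to ΔP = 32μLV/D². Solving for V: V = ΔP·D²/(32μL) = 3840·(0.0108)²/(32·0.000781·1260) = 0.01422 m/s.
Check: Re = ρVD/μ = 997·0.01422·0.0108/0.000781 = 196.1 < 2300, so the laminar assumption holds.
Q = V·A = 0.01422·(π/4·0.0108²) = 1.303e-06 m³/s = 0.00130 L/s.

Q ≈ 0.00130 L/s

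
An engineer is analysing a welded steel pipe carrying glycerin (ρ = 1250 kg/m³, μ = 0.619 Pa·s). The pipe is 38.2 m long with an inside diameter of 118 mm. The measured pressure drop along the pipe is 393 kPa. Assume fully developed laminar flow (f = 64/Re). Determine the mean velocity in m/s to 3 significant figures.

V ≈ 7.23 m/s

For laminar flow, f = 64/Re with Re = ρVD/μ, so Darcy-Weisbach reduces to ΔP = 32μLV/D². Solving for V: V = ΔP·D²/(32μL) = 3.93e+05·(0.118)²/(32·0.619·38.2) = 7.232 m/s.
Check: Re = ρVD/μ = 1250·7.232·0.118/0.619 = 1723 < 2300, so the laminar assumption holds.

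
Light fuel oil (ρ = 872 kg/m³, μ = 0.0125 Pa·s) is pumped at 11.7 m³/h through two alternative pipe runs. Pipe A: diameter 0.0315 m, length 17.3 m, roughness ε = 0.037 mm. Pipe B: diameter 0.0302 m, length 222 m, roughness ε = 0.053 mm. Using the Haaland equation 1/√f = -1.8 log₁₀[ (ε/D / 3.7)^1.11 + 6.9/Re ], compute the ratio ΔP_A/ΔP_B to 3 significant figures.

Pipe A: V = Q/A = 0.00325/0.0007793 = 4.17 m/s; Re = 9164; ε/D = 0.00117; Haaland → f = 0.0331; ΔP_A = f(L/D)(ρV²/2) = 1.378e+05 Pa.
Pipe B: V = Q/A = 0.00325/0.0007163 = 4.537 m/s; Re = 9559; ε/D = 0.00175; Haaland → f = 0.03355; ΔP_B = f(L/D)(ρV²/2) = 2.213e+06 Pa.
ΔP_A/ΔP_B = 1.378e+05/2.213e+06 = 0.0623.

ΔP_A/ΔP_B ≈ 0.0623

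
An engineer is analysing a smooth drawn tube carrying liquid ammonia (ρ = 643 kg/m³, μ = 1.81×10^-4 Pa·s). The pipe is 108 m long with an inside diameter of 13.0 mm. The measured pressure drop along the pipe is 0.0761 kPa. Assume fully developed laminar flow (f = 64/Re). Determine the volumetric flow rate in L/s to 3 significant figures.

For laminar flow, f = 64/Re with Re = ρVD/μ, so Darcy-Weisbach reduces to ΔP = 32μLV/D². Solving for V: V = ΔP·D²/(32μL) = 76.1·(0.013)²/(32·0.000181·108) = 0.02056 m/s.
Check: Re = ρVD/μ = 643·0.02056·0.013/0.000181 = 949.5 < 2300, so the laminar assumption holds.
Q = V·A = 0.02056·(π/4·0.013²) = 2.729e-06 m³/s = 0.00273 L/s.

Q ≈ 0.00273 L/s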